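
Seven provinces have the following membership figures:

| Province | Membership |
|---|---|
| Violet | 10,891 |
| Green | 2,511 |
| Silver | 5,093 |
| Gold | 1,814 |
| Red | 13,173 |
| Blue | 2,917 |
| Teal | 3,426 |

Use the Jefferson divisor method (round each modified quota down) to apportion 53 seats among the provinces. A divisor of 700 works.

Violet=15, Green=3, Silver=7, Gold=2, Red=18, Blue=4, Teal=4

With modified divisor 700: modified quotas Violet 15.559, Green 3.587, Silver 7.276, Gold 2.591, Red 18.819, Blue 4.167, Teal 4.894.
Rounding down: Violet 15, Green 3, Silver 7, Gold 2, Red 18, Blue 4, Teal 4 (total 53).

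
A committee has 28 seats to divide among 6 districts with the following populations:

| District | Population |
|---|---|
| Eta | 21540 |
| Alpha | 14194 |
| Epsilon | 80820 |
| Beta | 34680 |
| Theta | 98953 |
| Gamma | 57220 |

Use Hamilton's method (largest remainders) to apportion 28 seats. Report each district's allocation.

Eta 2; Alpha 1; Epsilon 8; Beta 3; Theta 9; Gamma 5

The standard divisor is 307407/28 ≈ 10978.821.
Standard quotas: Eta 1.9620, Alpha 1.2929, Epsilon 7.3614, Beta 3.1588, Theta 9.0131, Gamma 5.2119.
Lower quotas: Eta 1, Alpha 1, Epsilon 7, Beta 3, Theta 9, Gamma 5 (sum 26, leaving 2 seats).
Remainders in descending order: Eta 0.9620, Epsilon 0.3614, Alpha 0.2929, Gamma 0.2119, Beta 0.1588, Theta 0.0131.
The surplus seats go to Eta, Epsilon.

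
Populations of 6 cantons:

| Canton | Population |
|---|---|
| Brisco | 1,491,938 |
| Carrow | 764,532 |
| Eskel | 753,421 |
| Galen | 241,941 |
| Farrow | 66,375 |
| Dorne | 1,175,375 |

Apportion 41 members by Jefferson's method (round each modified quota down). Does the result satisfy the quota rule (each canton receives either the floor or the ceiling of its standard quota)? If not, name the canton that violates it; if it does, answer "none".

none

Standard quotas: Brisco 13.613, Carrow 6.976, Eskel 6.874, Galen 2.207, Farrow 0.606, Dorne 10.724.
Jefferson allocation: Brisco 14, Carrow 7, Eskel 7, Galen 2, Farrow 0, Dorne 11.
Every allocation lies between the lower and upper quota.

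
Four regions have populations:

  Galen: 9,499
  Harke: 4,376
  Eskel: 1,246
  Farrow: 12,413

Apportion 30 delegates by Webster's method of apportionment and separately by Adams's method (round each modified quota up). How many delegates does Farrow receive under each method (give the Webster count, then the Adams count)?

Webster: Galen 10, Harke 5, Eskel 1, Farrow 14.
Adams: Galen 10, Harke 5, Eskel 2, Farrow 13.
Farrow gets 14 under Webster and 13 under Adams.

14 and 13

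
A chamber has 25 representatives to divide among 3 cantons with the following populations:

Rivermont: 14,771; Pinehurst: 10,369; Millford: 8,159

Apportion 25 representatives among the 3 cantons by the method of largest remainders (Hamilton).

Rivermont 11, Pinehurst 8, Millford 6

The standard divisor is 33299/25 ≈ 1331.96.
Standard quotas: Rivermont 11.0897, Pinehurst 7.7848, Millford 6.1256.
Lower quotas: Rivermont 11, Pinehurst 7, Millford 6 (sum 24, leaving 1 seat).
Remainders in descending order: Pinehurst 0.7848, Millford 0.1256, Rivermont 0.0897.
Largest remainder: Pinehurst receives the extra seat.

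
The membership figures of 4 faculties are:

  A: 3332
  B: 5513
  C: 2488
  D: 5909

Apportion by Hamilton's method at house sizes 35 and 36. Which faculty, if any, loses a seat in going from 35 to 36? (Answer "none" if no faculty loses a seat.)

none

At 35 seats: A 7, B 11, C 5, D 12.
At 36 seats: A 7, B 12, C 5, D 12.
No faculty's allocation decreased.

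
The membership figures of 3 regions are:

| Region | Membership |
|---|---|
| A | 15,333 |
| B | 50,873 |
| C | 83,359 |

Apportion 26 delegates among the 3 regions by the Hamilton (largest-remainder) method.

A 3, B 9, C 14

Standard divisor: 149565 ÷ 26 ≈ 5752.5.
Standard quotas: A 2.6654, B 8.8436, C 14.4909.
Lower quotas: A 2, B 8, C 14 (sum 24, leaving 2 seats).
Remainders in descending order: B 0.8436, A 0.6654, C 0.4909.
The surplus seats go to B, A.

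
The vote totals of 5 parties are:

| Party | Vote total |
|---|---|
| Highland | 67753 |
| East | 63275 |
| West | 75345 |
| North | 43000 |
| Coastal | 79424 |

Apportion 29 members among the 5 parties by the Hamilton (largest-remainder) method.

Highland 6, East 5, West 7, North 4, Coastal 7

Total 328797; standard divisor 328797/29 ≈ 11337.828.
Standard quotas: Highland 5.9758, East 5.5809, West 6.6455, North 3.7926, Coastal 7.0052.
Lower quotas: Highland 5, East 5, West 6, North 3, Coastal 7 (sum 26, leaving 3 seats).
Remainders in descending order: Highland 0.9758, North 0.7926, West 0.6455, East 0.5809, Coastal 0.0052.
Largest remainders: Highland, North, West receive the extra seats.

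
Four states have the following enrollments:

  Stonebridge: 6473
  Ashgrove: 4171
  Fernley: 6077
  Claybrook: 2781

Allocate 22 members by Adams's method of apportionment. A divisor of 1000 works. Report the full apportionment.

With modified divisor 1000: modified quotas Stonebridge 6.473, Ashgrove 4.171, Fernley 6.077, Claybrook 2.781.
Rounding up: Stonebridge 7, Ashgrove 5, Fernley 7, Claybrook 3 (total 22).

Stonebridge: 7; Ashgrove: 5; Fernley: 7; Claybrook: 3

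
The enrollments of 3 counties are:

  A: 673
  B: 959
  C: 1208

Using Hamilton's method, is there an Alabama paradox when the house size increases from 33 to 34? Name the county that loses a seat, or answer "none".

none

At 33 seats: A 8, B 11, C 14.
At 34 seats: A 8, B 12, C 14.
No county's allocation decreased.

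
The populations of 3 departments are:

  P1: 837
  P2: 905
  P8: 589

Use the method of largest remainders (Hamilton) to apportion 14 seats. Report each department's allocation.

Total 2331; standard divisor 2331/14 ≈ 166.5.
Standard quotas: P1 5.027, P2 5.435, P8 3.538.
Lower quotas: P1 5, P2 5, P8 3 (sum 13, leaving 1 seat).
Remainders in descending order: P8 0.538, P2 0.435, P1 0.027.
The surplus seat goes to P8.

P1 5, P2 5, P8 4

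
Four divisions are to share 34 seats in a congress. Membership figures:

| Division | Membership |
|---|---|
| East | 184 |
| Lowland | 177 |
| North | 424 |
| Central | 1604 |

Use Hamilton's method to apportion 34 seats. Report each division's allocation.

Standard divisor: 2389 ÷ 34 ≈ 70.265.
Standard quotas: East 2.619, Lowland 2.519, North 6.034, Central 22.828.
Lower quotas: East 2, Lowland 2, North 6, Central 22 (sum 32, leaving 2 seats).
Remainders in descending order: Central 0.828, East 0.619, Lowland 0.519, North 0.034.
The surplus seats go to Central, East.

East 3; Lowland 2; North 6; Central 23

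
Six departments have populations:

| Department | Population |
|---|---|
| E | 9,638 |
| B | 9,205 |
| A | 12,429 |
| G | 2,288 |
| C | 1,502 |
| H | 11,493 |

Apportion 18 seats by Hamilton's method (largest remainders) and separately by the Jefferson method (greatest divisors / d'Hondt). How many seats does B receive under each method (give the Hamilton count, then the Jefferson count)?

Hamilton: E 4, B 3, A 5, G 1, C 1, H 4.
Jefferson: E 4, B 4, A 5, G 0, C 0, H 5.
B gets 3 under Hamilton and 4 under Jefferson.

3 and 4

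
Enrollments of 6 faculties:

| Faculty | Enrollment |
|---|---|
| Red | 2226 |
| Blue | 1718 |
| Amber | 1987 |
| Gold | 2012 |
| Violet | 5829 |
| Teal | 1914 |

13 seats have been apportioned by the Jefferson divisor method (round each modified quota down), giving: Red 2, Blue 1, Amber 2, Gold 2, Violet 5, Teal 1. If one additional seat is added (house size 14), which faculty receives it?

Violet

Priority for the next seat is population ÷ (current seats + 1).
Priorities: Red 742.000, Blue 859.000, Amber 662.333, Gold 670.667, Violet 971.500, Teal 957.000.
Highest priority: Violet.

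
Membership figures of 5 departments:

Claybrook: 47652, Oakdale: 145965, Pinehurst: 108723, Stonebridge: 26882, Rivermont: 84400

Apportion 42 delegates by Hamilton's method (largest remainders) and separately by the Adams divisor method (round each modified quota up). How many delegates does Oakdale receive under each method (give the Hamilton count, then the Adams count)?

Hamilton: Claybrook 5, Oakdale 15, Pinehurst 11, Stonebridge 3, Rivermont 8.
Adams: Claybrook 5, Oakdale 14, Pinehurst 11, Stonebridge 3, Rivermont 9.
Oakdale gets 15 under Hamilton and 14 under Adams.

15 and 14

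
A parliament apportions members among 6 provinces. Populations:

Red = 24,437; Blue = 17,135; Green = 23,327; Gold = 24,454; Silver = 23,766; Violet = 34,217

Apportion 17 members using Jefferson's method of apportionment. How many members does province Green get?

2

Standard divisor 147336/17 ≈ 8666.824; standard quotas: Red 2.820, Blue 1.977, Green 2.692, Gold 2.822, Silver 2.742, Violet 3.948.
Rounding down gives 2, 1, 2, 2, 2, 3 = 12 seats, so the divisor must be adjusted.
With modified divisor 7850: modified quotas Red 3.113, Blue 2.183, Green 2.972, Gold 3.115, Silver 3.028, Violet 4.359.
Rounding down: Red 3, Blue 2, Green 2, Gold 3, Silver 3, Violet 4 (total 17).
Green receives 2.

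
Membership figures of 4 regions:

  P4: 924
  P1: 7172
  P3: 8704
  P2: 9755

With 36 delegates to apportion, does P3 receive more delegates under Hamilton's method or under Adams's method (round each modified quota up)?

Hamilton: P4 1, P1 10, P3 12, P2 13.
Adams: P4 2, P1 10, P3 11, P2 13.
P3 gets 12 under Hamilton and 11 under Adams.

Hamilton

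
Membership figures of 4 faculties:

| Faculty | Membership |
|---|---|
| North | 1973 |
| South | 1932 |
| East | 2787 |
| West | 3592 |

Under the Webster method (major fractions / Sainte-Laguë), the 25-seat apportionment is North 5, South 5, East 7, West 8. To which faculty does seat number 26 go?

Priority for the next seat is population ÷ (current seats + 0.5).
Priorities: North 358.727, South 351.273, East 371.600, West 422.588.
Highest priority: West.

West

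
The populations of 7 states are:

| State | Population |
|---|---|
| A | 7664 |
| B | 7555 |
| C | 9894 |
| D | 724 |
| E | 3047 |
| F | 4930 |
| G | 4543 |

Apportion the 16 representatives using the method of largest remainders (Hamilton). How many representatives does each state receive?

The standard divisor is 38357/16 ≈ 2397.312.
Standard quotas: A 3.1969, B 3.1514, C 4.1271, D 0.3020, E 1.2710, F 2.0565, G 1.8950.
Lower quotas: A 3, B 3, C 4, D 0, E 1, F 2, G 1 (sum 14, leaving 2 seats).
Remainders in descending order: G 0.8950, D 0.3020, E 0.2710, A 0.1969, B 0.1514, C 0.1271, F 0.0565.
Largest remainders: G, D receive the extra seats.

A=3, B=3, C=4, D=1, E=1, F=2, G=2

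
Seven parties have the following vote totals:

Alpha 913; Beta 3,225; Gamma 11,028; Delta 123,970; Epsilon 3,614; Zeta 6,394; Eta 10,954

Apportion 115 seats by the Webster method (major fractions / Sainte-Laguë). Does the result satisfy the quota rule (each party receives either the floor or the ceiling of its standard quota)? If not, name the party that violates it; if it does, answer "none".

Delta

Standard quotas: Alpha 0.656, Beta 2.317, Gamma 7.922, Delta 89.049, Epsilon 2.596, Zeta 4.593, Eta 7.868.
Webster allocation: Alpha 1, Beta 2, Gamma 8, Delta 88, Epsilon 3, Zeta 5, Eta 8.
Delta has quota 89.049 (lower 89, upper 90) but receives 88 — outside the quota interval.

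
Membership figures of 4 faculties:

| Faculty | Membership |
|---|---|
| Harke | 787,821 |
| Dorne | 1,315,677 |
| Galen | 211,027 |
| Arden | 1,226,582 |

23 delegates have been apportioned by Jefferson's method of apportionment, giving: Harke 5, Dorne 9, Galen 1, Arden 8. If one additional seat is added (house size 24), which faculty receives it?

Priority for the next seat is population ÷ (current seats + 1).
Priorities: Harke 131303.500, Dorne 131567.700, Galen 105513.500, Arden 136286.889.
Highest priority: Arden.

Arden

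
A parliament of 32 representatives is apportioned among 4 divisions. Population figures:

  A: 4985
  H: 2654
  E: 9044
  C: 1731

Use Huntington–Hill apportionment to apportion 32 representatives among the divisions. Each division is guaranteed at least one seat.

A 9, H 5, E 15, C 3

With divisor 586: modified quotas A 8.507, H 4.529, E 15.433, C 2.954.
Geometric-mean thresholds: A √(8·9)=8.485, H √(4·5)=4.472, E √(15·16)=15.492, C √(2·3)=2.449.
Each quota rounded against its threshold gives A 9, H 5, E 15, C 3 (total 32).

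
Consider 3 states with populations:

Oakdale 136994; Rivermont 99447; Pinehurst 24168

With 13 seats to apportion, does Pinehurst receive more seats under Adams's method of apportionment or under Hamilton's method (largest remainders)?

Adams: Oakdale 6, Rivermont 5, Pinehurst 2.
Hamilton: Oakdale 7, Rivermont 5, Pinehurst 1.
Pinehurst gets 2 under Adams and 1 under Hamilton.

Adams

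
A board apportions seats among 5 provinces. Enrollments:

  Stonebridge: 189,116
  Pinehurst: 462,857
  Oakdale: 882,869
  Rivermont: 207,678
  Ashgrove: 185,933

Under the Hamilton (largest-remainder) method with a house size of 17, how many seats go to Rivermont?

The standard divisor is 1928453/17 ≈ 113438.412.
Standard quotas: Stonebridge 1.6671, Pinehurst 4.0802, Oakdale 7.7828, Rivermont 1.8308, Ashgrove 1.6391.
Lower quotas: Stonebridge 1, Pinehurst 4, Oakdale 7, Rivermont 1, Ashgrove 1 (sum 14, leaving 3 seats).
Remainders in descending order: Rivermont 0.8308, Oakdale 0.7828, Stonebridge 0.6671, Ashgrove 0.6391, Pinehurst 0.0802.
Largest remainders: Rivermont, Oakdale, Stonebridge receive the extra seats.
Rivermont receives 2.

2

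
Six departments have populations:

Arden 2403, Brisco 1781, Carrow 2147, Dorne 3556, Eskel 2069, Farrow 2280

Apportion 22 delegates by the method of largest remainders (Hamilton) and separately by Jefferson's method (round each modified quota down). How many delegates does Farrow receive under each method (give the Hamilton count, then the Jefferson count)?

4 and 3

Hamilton: Arden 4, Brisco 3, Carrow 3, Dorne 5, Eskel 3, Farrow 4.
Jefferson: Arden 4, Brisco 3, Carrow 3, Dorne 6, Eskel 3, Farrow 3.
Farrow gets 4 under Hamilton and 3 under Jefferson.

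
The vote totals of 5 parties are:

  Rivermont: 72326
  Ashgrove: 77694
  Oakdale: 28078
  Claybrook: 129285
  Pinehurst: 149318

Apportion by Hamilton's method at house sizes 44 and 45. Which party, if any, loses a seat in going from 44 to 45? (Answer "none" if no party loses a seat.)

Ashgrove

At 44 seats: Rivermont 7, Ashgrove 8, Oakdale 3, Claybrook 12, Pinehurst 14.
At 45 seats: Rivermont 7, Ashgrove 7, Oakdale 3, Claybrook 13, Pinehurst 15.
Ashgrove drops from 8 to 7.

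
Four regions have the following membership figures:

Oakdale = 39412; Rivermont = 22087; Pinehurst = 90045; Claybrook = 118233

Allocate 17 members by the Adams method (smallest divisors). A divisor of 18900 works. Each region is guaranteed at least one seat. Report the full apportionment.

With modified divisor 18900: modified quotas Oakdale 2.085, Rivermont 1.169, Pinehurst 4.764, Claybrook 6.256.
Rounding up: Oakdale 3, Rivermont 2, Pinehurst 5, Claybrook 7 (total 17).

Oakdale=3, Rivermont=2, Pinehurst=5, Claybrook=7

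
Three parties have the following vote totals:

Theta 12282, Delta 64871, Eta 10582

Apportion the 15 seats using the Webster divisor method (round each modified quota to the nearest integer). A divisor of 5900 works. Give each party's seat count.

Theta 2, Delta 11, Eta 2

With modified divisor 5900: modified quotas Theta 2.082, Delta 10.995, Eta 1.794.
Rounding to the nearest integer: Theta 2, Delta 11, Eta 2 (total 15).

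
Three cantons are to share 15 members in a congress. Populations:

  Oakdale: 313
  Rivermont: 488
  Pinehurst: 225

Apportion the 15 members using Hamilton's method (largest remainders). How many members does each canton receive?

Oakdale=5, Rivermont=7, Pinehurst=3

Standard divisor: 1026 ÷ 15 ≈ 68.4.
Standard quotas: Oakdale 4.576, Rivermont 7.135, Pinehurst 3.289.
Lower quotas: Oakdale 4, Rivermont 7, Pinehurst 3 (sum 14, leaving 1 seat).
Remainders in descending order: Oakdale 0.576, Pinehurst 0.289, Rivermont 0.135.
Largest remainder: Oakdale receives the extra seat.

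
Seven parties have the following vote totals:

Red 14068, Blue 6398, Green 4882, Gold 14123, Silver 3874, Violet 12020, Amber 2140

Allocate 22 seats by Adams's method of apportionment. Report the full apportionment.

Red: 5; Blue: 3; Green: 2; Gold: 5; Silver: 2; Violet: 4; Amber: 1

Standard divisor 57505/22 ≈ 2613.864; standard quotas: Red 5.382, Blue 2.448, Green 1.868, Gold 5.403, Silver 1.482, Violet 4.599, Amber 0.819.
Rounding up gives 6, 3, 2, 6, 2, 5, 1 = 25 seats, so the divisor must be adjusted.
With modified divisor 3100: modified quotas Red 4.538, Blue 2.064, Green 1.575, Gold 4.556, Silver 1.250, Violet 3.877, Amber 0.690.
Rounding up: Red 5, Blue 3, Green 2, Gold 5, Silver 2, Violet 4, Amber 1 (total 22).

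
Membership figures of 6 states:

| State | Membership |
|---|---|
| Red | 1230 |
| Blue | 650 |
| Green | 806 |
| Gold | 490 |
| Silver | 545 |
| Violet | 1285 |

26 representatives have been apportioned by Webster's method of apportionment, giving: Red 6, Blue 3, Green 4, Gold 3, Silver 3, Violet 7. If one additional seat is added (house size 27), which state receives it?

Priority for the next seat is population ÷ (current seats + 0.5).
Priorities: Red 189.231, Blue 185.714, Green 179.111, Gold 140.000, Silver 155.714, Violet 171.333.
Highest priority: Red.

Red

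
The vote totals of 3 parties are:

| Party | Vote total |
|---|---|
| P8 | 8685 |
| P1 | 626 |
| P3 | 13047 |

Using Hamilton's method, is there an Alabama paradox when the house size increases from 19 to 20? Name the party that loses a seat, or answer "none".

At 19 seats: P8 7, P1 1, P3 11.
At 20 seats: P8 8, P1 0, P3 12.
P1 drops from 1 to 0.

P1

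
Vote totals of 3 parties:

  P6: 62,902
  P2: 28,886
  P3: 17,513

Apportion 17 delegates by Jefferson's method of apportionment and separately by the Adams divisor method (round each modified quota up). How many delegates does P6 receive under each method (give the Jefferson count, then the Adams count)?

10 and 9

Jefferson: P6 10, P2 4, P3 3.
Adams: P6 9, P2 5, P3 3.
P6 gets 10 under Jefferson and 9 under Adams.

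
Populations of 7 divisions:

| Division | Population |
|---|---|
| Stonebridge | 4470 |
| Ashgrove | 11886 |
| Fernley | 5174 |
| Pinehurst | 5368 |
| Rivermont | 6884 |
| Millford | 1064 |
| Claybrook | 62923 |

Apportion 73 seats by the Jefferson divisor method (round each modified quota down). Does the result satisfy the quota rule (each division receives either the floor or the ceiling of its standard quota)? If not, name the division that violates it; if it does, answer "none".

Standard quotas: Stonebridge 3.338, Ashgrove 8.875, Fernley 3.863, Pinehurst 4.008, Rivermont 5.140, Millford 0.794, Claybrook 46.982.
Jefferson allocation: Stonebridge 3, Ashgrove 9, Fernley 4, Pinehurst 4, Rivermont 5, Millford 0, Claybrook 48.
Claybrook has quota 46.982 (lower 46, upper 47) but receives 48 — outside the quota interval.

Claybrook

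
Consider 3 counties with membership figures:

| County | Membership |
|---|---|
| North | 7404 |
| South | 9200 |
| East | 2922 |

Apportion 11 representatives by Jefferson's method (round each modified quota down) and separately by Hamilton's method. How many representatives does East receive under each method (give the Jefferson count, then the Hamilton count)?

Jefferson: North 4, South 6, East 1.
Hamilton: North 4, South 5, East 2.
East gets 1 under Jefferson and 2 under Hamilton.

1 and 2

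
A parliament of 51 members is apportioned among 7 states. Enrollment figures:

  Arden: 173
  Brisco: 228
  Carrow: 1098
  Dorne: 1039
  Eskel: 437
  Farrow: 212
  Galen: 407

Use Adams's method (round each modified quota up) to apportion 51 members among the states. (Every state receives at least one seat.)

Arden 3, Brisco 4, Carrow 15, Dorne 14, Eskel 6, Farrow 3, Galen 6

Standard divisor 3594/51 ≈ 70.471; standard quotas: Arden 2.455, Brisco 3.235, Carrow 15.581, Dorne 14.744, Eskel 6.201, Farrow 3.008, Galen 5.775.
Rounding up gives 3, 4, 16, 15, 7, 4, 6 = 55 seats, so the divisor must be adjusted.
With modified divisor 75: modified quotas Arden 2.307, Brisco 3.040, Carrow 14.640, Dorne 13.853, Eskel 5.827, Farrow 2.827, Galen 5.427.
Rounding up: Arden 3, Brisco 4, Carrow 15, Dorne 14, Eskel 6, Farrow 3, Galen 6 (total 51).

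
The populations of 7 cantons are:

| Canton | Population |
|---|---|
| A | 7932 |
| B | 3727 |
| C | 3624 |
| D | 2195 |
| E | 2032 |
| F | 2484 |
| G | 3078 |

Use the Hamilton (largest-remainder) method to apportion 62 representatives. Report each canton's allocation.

A: 20, B: 9, C: 9, D: 5, E: 5, F: 6, G: 8

The standard divisor is 25072/62 ≈ 404.387.
Standard quotas: A 19.6149, B 9.2164, C 8.9617, D 5.4280, E 5.0249, F 6.1426, G 7.6115.
Lower quotas: A 19, B 9, C 8, D 5, E 5, F 6, G 7 (sum 59, leaving 3 seats).
Remainders in descending order: C 0.9617, A 0.6149, G 0.6115, D 0.4280, B 0.2164, F 0.1426, E 0.0249.
Largest remainders: C, A, G receive the extra seats.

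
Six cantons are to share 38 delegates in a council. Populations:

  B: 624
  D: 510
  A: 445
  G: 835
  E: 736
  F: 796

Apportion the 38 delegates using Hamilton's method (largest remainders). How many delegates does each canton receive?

B 6, D 5, A 4, G 8, E 7, F 8

Standard divisor: 3946 ÷ 38 ≈ 103.842.
Standard quotas: B 6.009, D 4.911, A 4.285, G 8.041, E 7.088, F 7.665.
Lower quotas: B 6, D 4, A 4, G 8, E 7, F 7 (sum 36, leaving 2 seats).
Remainders in descending order: D 0.911, F 0.665, A 0.285, E 0.088, G 0.041, B 0.009.
Largest remainders: D, F receive the extra seats.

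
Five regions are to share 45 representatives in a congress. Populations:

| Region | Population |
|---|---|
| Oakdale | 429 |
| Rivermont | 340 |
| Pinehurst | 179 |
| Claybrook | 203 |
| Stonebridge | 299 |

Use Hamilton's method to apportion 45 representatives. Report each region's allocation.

Oakdale 13, Rivermont 11, Pinehurst 6, Claybrook 6, Stonebridge 9

Total 1450; standard divisor 1450/45 ≈ 32.222.
Standard quotas: Oakdale 13.314, Rivermont 10.552, Pinehurst 5.555, Claybrook 6.300, Stonebridge 9.279.
Lower quotas: Oakdale 13, Rivermont 10, Pinehurst 5, Claybrook 6, Stonebridge 9 (sum 43, leaving 2 seats).
Remainders in descending order: Pinehurst 0.555, Rivermont 0.552, Oakdale 0.314, Claybrook 0.300, Stonebridge 0.279.
The surplus seats go to Pinehurst, Rivermont.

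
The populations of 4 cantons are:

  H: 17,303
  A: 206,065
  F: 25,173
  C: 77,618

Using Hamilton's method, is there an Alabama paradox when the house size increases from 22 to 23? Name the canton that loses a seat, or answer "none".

none

At 22 seats: H 1, A 14, F 2, C 5.
At 23 seats: H 1, A 15, F 2, C 5.
No canton's allocation decreased.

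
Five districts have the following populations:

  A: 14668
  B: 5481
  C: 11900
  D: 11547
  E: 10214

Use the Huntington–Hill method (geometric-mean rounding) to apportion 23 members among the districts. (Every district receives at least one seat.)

With divisor 2274: modified quotas A 6.450, B 2.410, C 5.233, D 5.078, E 4.492.
Geometric-mean thresholds: A √(6·7)=6.481, B √(2·3)=2.449, C √(5·6)=5.477, D √(5·6)=5.477, E √(4·5)=4.472.
Each quota rounded against its threshold gives A 6, B 2, C 5, D 5, E 5 (total 23).

A 6; B 2; C 5; D 5; E 5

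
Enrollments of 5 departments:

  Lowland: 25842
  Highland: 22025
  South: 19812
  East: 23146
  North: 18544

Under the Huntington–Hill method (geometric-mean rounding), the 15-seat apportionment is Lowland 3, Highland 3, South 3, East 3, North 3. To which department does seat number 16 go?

Lowland

Priority for the next seat is population ÷ (√(s·(s+1))).
Priorities: Lowland 7459.943, Highland 6358.070, South 5719.232, East 6681.675, North 5353.192.
Highest priority: Lowland.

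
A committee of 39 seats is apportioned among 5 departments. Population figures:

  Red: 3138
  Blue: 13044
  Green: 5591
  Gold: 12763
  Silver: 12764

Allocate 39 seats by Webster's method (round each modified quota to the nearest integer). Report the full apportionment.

Red 3; Blue 11; Green 5; Gold 10; Silver 10

Standard divisor 47300/39 ≈ 1212.821; standard quotas: Red 2.587, Blue 10.755, Green 4.610, Gold 10.523, Silver 10.524.
Rounding to the nearest integer gives 3, 11, 5, 11, 11 = 41 seats, so the divisor must be adjusted.
With modified divisor 1230: modified quotas Red 2.551, Blue 10.605, Green 4.546, Gold 10.376, Silver 10.377.
Rounding to the nearest integer: Red 3, Blue 11, Green 5, Gold 10, Silver 10 (total 39).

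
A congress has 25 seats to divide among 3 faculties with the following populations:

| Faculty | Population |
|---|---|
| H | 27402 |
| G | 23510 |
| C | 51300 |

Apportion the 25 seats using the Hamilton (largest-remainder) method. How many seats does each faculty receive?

Total 102212; standard divisor 102212/25 ≈ 4088.48.
Standard quotas: H 6.7022, G 5.7503, C 12.5475.
Lower quotas: H 6, G 5, C 12 (sum 23, leaving 2 seats).
Remainders in descending order: G 0.7503, H 0.7022, C 0.5475.
The surplus seats go to G, H.

H 7, G 6, C 12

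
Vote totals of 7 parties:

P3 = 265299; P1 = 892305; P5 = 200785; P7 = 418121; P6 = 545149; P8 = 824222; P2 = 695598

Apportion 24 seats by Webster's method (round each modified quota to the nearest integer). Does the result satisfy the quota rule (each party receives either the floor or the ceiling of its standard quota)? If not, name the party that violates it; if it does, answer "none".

none

Standard quotas: P3 1.657, P1 5.575, P5 1.254, P7 2.612, P6 3.406, P8 5.149, P2 4.346.
Webster allocation: P3 2, P1 6, P5 1, P7 3, P6 3, P8 5, P2 4.
Every allocation lies between the lower and upper quota.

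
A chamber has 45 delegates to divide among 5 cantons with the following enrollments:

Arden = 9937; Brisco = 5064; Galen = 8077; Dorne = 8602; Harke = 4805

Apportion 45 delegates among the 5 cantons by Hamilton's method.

Arden: 12, Brisco: 6, Galen: 10, Dorne: 11, Harke: 6

Total 36485; standard divisor 36485/45 ≈ 810.778.
Standard quotas: Arden 12.2561, Brisco 6.2459, Galen 9.9620, Dorne 10.6096, Harke 5.9264.
Lower quotas: Arden 12, Brisco 6, Galen 9, Dorne 10, Harke 5 (sum 42, leaving 3 seats).
Remainders in descending order: Galen 0.9620, Harke 0.9264, Dorne 0.6096, Arden 0.2561, Brisco 0.2459.
The surplus seats go to Galen, Harke, Dorne.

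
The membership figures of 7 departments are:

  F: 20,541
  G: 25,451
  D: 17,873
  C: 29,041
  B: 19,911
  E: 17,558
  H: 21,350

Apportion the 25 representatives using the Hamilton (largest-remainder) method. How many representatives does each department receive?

F=3; G=4; D=3; C=5; B=3; E=3; H=4

Total 151725; standard divisor 151725/25 = 6069.
Standard quotas: F 3.3846, G 4.1936, D 2.9450, C 4.7851, B 3.2808, E 2.8931, H 3.5179.
Lower quotas: F 3, G 4, D 2, C 4, B 3, E 2, H 3 (sum 21, leaving 4 seats).
Remainders in descending order: D 0.9450, E 0.8931, C 0.7851, H 0.5179, F 0.3846, B 0.2808, G 0.1936.
Largest remainders: D, E, C, H receive the extra seats.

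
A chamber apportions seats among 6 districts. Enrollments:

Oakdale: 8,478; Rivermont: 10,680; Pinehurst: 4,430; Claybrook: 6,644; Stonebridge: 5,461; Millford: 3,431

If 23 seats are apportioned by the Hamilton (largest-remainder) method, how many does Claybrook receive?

Total 39124; standard divisor 39124/23 ≈ 1701.043.
Standard quotas: Oakdale 4.9840, Rivermont 6.2785, Pinehurst 2.6043, Claybrook 3.9058, Stonebridge 3.2104, Millford 2.0170.
Lower quotas: Oakdale 4, Rivermont 6, Pinehurst 2, Claybrook 3, Stonebridge 3, Millford 2 (sum 20, leaving 3 seats).
Remainders in descending order: Oakdale 0.9840, Claybrook 0.9058, Pinehurst 0.6043, Rivermont 0.2785, Stonebridge 0.2104, Millford 0.0170.
The surplus seats go to Oakdale, Claybrook, Pinehurst.
Claybrook receives 4.

4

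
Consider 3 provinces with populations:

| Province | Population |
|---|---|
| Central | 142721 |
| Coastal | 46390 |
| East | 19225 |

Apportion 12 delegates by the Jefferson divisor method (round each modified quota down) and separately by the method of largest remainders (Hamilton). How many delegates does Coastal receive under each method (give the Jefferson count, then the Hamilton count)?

2 and 3

Jefferson: Central 9, Coastal 2, East 1.
Hamilton: Central 8, Coastal 3, East 1.
Coastal gets 2 under Jefferson and 3 under Hamilton.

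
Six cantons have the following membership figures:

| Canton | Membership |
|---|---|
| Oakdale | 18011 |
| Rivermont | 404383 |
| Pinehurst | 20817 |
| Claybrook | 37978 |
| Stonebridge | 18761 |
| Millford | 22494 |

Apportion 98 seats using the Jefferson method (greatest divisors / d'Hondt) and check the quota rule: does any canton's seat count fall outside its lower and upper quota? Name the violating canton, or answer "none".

Standard quotas: Oakdale 3.379, Rivermont 75.854, Pinehurst 3.905, Claybrook 7.124, Stonebridge 3.519, Millford 4.219.
Jefferson allocation: Oakdale 3, Rivermont 77, Pinehurst 4, Claybrook 7, Stonebridge 3, Millford 4.
Rivermont has quota 75.854 (lower 75, upper 76) but receives 77 — outside the quota interval.

Rivermont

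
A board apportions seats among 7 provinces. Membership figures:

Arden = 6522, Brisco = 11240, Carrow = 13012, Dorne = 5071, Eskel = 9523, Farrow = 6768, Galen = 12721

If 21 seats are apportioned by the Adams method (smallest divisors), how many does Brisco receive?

Standard divisor 64857/21 ≈ 3088.429; standard quotas: Arden 2.112, Brisco 3.639, Carrow 4.213, Dorne 1.642, Eskel 3.083, Farrow 2.191, Galen 4.119.
Rounding up gives 3, 4, 5, 2, 4, 3, 5 = 26 seats, so the divisor must be adjusted.
With modified divisor 3600: modified quotas Arden 1.812, Brisco 3.122, Carrow 3.614, Dorne 1.409, Eskel 2.645, Farrow 1.880, Galen 3.534.
Rounding up: Arden 2, Brisco 4, Carrow 4, Dorne 2, Eskel 3, Farrow 2, Galen 4 (total 21).
Brisco receives 4.

4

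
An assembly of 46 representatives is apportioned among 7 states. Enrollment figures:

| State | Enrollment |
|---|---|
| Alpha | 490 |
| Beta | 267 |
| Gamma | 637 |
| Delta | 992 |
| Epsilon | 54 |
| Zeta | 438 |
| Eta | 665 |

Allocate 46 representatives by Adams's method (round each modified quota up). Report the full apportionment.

Alpha: 6, Beta: 4, Gamma: 8, Delta: 12, Epsilon: 1, Zeta: 6, Eta: 9

Standard divisor 3543/46 ≈ 77.022; standard quotas: Alpha 6.362, Beta 3.467, Gamma 8.270, Delta 12.879, Epsilon 0.701, Zeta 5.687, Eta 8.634.
Rounding up gives 7, 4, 9, 13, 1, 6, 9 = 49 seats, so the divisor must be adjusted.
With modified divisor 82.9: modified quotas Alpha 5.911, Beta 3.221, Gamma 7.684, Delta 11.966, Epsilon 0.651, Zeta 5.283, Eta 8.022.
Rounding up: Alpha 6, Beta 4, Gamma 8, Delta 12, Epsilon 1, Zeta 6, Eta 9 (total 46).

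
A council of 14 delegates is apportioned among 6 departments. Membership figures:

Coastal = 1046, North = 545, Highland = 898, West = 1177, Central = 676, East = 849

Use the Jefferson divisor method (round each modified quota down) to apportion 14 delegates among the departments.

Coastal 3, North 1, Highland 3, West 3, Central 2, East 2

Standard divisor 5191/14 ≈ 370.786; standard quotas: Coastal 2.821, North 1.470, Highland 2.422, West 3.174, Central 1.823, East 2.290.
Rounding down gives 2, 1, 2, 3, 1, 2 = 11 seats, so the divisor must be adjusted.
With modified divisor 297: modified quotas Coastal 3.522, North 1.835, Highland 3.024, West 3.963, Central 2.276, East 2.859.
Rounding down: Coastal 3, North 1, Highland 3, West 3, Central 2, East 2 (total 14).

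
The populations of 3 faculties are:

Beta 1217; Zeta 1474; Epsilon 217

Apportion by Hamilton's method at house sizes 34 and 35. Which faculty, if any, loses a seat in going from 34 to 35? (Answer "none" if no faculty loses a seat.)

Epsilon

At 34 seats: Beta 14, Zeta 17, Epsilon 3.
At 35 seats: Beta 15, Zeta 18, Epsilon 2.
Epsilon drops from 3 to 2.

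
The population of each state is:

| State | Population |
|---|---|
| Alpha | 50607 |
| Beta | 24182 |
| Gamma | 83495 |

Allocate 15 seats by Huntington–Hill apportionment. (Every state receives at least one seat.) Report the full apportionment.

With divisor 10515: modified quotas Alpha 4.813, Beta 2.300, Gamma 7.941.
Geometric-mean thresholds: Alpha √(4·5)=4.472, Beta √(2·3)=2.449, Gamma √(7·8)=7.483.
Each quota rounded against its threshold gives Alpha 5, Beta 2, Gamma 8 (total 15).

Alpha 5, Beta 2, Gamma 8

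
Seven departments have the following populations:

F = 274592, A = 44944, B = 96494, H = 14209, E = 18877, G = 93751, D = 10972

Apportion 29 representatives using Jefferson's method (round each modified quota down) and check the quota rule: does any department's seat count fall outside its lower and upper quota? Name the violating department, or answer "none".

F

Standard quotas: F 14.378, A 2.353, B 5.053, H 0.744, E 0.988, G 4.909, D 0.575.
Jefferson allocation: F 16, A 2, B 5, H 0, E 1, G 5, D 0.
F has quota 14.378 (lower 14, upper 15) but receives 16 — outside the quota interval.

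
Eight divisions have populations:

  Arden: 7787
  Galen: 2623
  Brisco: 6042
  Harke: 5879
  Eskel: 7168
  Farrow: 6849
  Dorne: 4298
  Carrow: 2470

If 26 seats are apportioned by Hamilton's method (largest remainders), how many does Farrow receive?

4

The standard divisor is 43116/26 ≈ 1658.308.
Standard quotas: Arden 4.6958, Galen 1.5817, Brisco 3.6435, Harke 3.5452, Eskel 4.3225, Farrow 4.1301, Dorne 2.5918, Carrow 1.4895.
Lower quotas: Arden 4, Galen 1, Brisco 3, Harke 3, Eskel 4, Farrow 4, Dorne 2, Carrow 1 (sum 22, leaving 4 seats).
Remainders in descending order: Arden 0.6958, Brisco 0.6435, Dorne 0.5918, Galen 0.5817, Harke 0.5452, Carrow 0.4895, Eskel 0.3225, Farrow 0.1301.
Largest remainders: Arden, Brisco, Dorne, Galen receive the extra seats.
Farrow receives 4.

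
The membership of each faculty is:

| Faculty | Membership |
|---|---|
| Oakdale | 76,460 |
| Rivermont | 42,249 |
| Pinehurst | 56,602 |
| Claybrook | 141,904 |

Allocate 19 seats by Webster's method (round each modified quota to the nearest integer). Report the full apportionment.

Standard divisor 317215/19 ≈ 16695.526; standard quotas: Oakdale 4.580, Rivermont 2.531, Pinehurst 3.390, Claybrook 8.500.
Rounding to the nearest integer gives Oakdale 5, Rivermont 3, Pinehurst 3, Claybrook 8 — total 19, matching the house size, so no adjustment is needed.

Oakdale 5, Rivermont 3, Pinehurst 3, Claybrook 8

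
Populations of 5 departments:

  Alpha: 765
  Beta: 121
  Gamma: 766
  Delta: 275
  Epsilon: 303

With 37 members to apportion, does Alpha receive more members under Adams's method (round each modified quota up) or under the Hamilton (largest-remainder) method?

Hamilton

Adams: Alpha 12, Beta 2, Gamma 13, Delta 5, Epsilon 5.
Hamilton: Alpha 13, Beta 2, Gamma 13, Delta 4, Epsilon 5.
Alpha gets 12 under Adams and 13 under Hamilton.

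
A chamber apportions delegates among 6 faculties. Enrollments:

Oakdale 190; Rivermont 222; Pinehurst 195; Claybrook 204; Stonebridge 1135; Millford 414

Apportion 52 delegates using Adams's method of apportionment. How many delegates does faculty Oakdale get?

Standard divisor 2360/52 ≈ 45.385; standard quotas: Oakdale 4.186, Rivermont 4.892, Pinehurst 4.297, Claybrook 4.495, Stonebridge 25.008, Millford 9.122.
Rounding up gives 5, 5, 5, 5, 26, 10 = 56 seats, so the divisor must be adjusted.
With modified divisor 48: modified quotas Oakdale 3.958, Rivermont 4.625, Pinehurst 4.062, Claybrook 4.250, Stonebridge 23.646, Millford 8.625.
Rounding up: Oakdale 4, Rivermont 5, Pinehurst 5, Claybrook 5, Stonebridge 24, Millford 9 (total 52).
Oakdale receives 4.

4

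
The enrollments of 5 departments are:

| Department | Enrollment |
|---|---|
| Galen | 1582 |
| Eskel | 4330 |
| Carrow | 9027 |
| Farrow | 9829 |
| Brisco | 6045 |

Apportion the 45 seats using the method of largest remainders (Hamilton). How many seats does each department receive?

The standard divisor is 30813/45 ≈ 684.733.
Standard quotas: Galen 2.3104, Eskel 6.3236, Carrow 13.1832, Farrow 14.3545, Brisco 8.8283.
Lower quotas: Galen 2, Eskel 6, Carrow 13, Farrow 14, Brisco 8 (sum 43, leaving 2 seats).
Remainders in descending order: Brisco 0.8283, Farrow 0.3545, Eskel 0.3236, Galen 0.3104, Carrow 0.1832.
Largest remainders: Brisco, Farrow receive the extra seats.

Galen: 2, Eskel: 6, Carrow: 13, Farrow: 15, Brisco: 9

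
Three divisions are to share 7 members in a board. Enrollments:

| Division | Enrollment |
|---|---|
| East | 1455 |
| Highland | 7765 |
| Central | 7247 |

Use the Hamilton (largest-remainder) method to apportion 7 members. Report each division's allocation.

Standard divisor: 16467 ÷ 7 ≈ 2352.429.
Standard quotas: East 0.6185, Highland 3.3008, Central 3.0806.
Lower quotas: East 0, Highland 3, Central 3 (sum 6, leaving 1 seat).
Remainders in descending order: East 0.6185, Highland 0.3008, Central 0.0806.
The surplus seat goes to East.

East 1, Highland 3, Central 3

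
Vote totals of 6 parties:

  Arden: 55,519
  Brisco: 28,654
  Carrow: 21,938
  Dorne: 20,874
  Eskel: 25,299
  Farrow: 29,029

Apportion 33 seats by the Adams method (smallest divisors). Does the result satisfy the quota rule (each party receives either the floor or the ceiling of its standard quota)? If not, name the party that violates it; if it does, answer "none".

Standard quotas: Arden 10.105, Brisco 5.215, Carrow 3.993, Dorne 3.799, Eskel 4.605, Farrow 5.283.
Adams allocation: Arden 10, Brisco 5, Carrow 4, Dorne 4, Eskel 5, Farrow 5.
Every allocation lies between the lower and upper quota.

none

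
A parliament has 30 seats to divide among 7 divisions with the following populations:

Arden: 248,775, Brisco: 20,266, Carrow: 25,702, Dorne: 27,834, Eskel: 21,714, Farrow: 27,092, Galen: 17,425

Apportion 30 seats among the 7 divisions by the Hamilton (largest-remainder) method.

Arden: 19, Brisco: 2, Carrow: 2, Dorne: 2, Eskel: 2, Farrow: 2, Galen: 1

Total 388808; standard divisor 388808/30 ≈ 12960.267.
Standard quotas: Arden 19.1952, Brisco 1.5637, Carrow 1.9831, Dorne 2.1476, Eskel 1.6754, Farrow 2.0904, Galen 1.3445.
Lower quotas: Arden 19, Brisco 1, Carrow 1, Dorne 2, Eskel 1, Farrow 2, Galen 1 (sum 27, leaving 3 seats).
Remainders in descending order: Carrow 0.9831, Eskel 0.6754, Brisco 0.5637, Galen 0.3445, Arden 0.1952, Dorne 0.1476, Farrow 0.0904.
The surplus seats go to Carrow, Eskel, Brisco.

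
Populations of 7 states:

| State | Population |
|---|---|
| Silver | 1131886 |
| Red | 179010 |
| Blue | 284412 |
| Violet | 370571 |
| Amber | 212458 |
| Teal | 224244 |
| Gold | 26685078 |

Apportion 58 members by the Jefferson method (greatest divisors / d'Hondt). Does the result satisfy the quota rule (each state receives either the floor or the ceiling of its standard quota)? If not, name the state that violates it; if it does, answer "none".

Standard quotas: Silver 2.257, Red 0.357, Blue 0.567, Violet 0.739, Amber 0.424, Teal 0.447, Gold 53.209.
Jefferson allocation: Silver 2, Red 0, Blue 0, Violet 0, Amber 0, Teal 0, Gold 56.
Gold has quota 53.209 (lower 53, upper 54) but receives 56 — outside the quota interval.

Gold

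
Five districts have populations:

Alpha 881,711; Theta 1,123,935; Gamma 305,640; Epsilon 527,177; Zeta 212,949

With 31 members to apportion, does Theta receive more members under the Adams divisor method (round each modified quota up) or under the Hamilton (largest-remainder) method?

Hamilton

Adams: Alpha 9, Theta 11, Gamma 3, Epsilon 5, Zeta 3.
Hamilton: Alpha 9, Theta 12, Gamma 3, Epsilon 5, Zeta 2.
Theta gets 11 under Adams and 12 under Hamilton.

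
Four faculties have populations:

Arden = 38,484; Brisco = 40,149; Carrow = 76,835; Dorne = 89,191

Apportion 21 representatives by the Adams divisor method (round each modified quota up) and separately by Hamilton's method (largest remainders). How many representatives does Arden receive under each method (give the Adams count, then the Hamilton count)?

4 and 3

Adams: Arden 4, Brisco 4, Carrow 6, Dorne 7.
Hamilton: Arden 3, Brisco 3, Carrow 7, Dorne 8.
Arden gets 4 under Adams and 3 under Hamilton.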